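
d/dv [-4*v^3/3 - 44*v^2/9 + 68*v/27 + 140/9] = -4*v^2 - 88*v/9 + 68/27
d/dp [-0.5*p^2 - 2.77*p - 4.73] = -1.0*p - 2.77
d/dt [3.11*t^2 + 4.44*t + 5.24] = 6.22*t + 4.44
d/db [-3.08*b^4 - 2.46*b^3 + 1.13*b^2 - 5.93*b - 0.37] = -12.32*b^3 - 7.38*b^2 + 2.26*b - 5.93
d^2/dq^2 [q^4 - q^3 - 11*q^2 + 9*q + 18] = 12*q^2 - 6*q - 22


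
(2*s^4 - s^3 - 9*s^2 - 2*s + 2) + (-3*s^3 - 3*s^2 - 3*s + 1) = 2*s^4 - 4*s^3 - 12*s^2 - 5*s + 3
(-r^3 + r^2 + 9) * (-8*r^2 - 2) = 8*r^5 - 8*r^4 + 2*r^3 - 74*r^2 - 18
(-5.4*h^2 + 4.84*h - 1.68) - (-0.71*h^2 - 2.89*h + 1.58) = -4.69*h^2 + 7.73*h - 3.26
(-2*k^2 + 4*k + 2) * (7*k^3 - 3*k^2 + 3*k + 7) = -14*k^5 + 34*k^4 - 4*k^3 - 8*k^2 + 34*k + 14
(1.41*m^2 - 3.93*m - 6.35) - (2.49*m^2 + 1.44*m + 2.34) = -1.08*m^2 - 5.37*m - 8.69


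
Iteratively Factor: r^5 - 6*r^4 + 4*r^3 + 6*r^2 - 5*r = (r - 1)*(r^4 - 5*r^3 - r^2 + 5*r) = (r - 5)*(r - 1)*(r^3 - r) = (r - 5)*(r - 1)^2*(r^2 + r) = (r - 5)*(r - 1)^2*(r + 1)*(r)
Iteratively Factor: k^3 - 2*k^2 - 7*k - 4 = (k + 1)*(k^2 - 3*k - 4) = (k - 4)*(k + 1)*(k + 1)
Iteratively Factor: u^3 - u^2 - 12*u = (u)*(u^2 - u - 12) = u*(u + 3)*(u - 4)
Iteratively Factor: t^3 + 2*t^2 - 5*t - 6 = (t + 1)*(t^2 + t - 6) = (t - 2)*(t + 1)*(t + 3)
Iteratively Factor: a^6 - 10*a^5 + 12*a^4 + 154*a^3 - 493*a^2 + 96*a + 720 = (a - 5)*(a^5 - 5*a^4 - 13*a^3 + 89*a^2 - 48*a - 144) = (a - 5)*(a - 3)*(a^4 - 2*a^3 - 19*a^2 + 32*a + 48) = (a - 5)*(a - 3)*(a + 4)*(a^3 - 6*a^2 + 5*a + 12) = (a - 5)*(a - 4)*(a - 3)*(a + 4)*(a^2 - 2*a - 3) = (a - 5)*(a - 4)*(a - 3)*(a + 1)*(a + 4)*(a - 3)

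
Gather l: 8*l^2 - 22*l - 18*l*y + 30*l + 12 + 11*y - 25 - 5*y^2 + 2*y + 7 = 8*l^2 + l*(8 - 18*y) - 5*y^2 + 13*y - 6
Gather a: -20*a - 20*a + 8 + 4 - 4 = 8 - 40*a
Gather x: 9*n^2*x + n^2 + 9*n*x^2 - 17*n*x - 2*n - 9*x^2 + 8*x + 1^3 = n^2 - 2*n + x^2*(9*n - 9) + x*(9*n^2 - 17*n + 8) + 1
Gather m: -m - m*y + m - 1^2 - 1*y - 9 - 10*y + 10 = -m*y - 11*y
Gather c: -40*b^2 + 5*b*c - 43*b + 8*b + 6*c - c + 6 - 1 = -40*b^2 - 35*b + c*(5*b + 5) + 5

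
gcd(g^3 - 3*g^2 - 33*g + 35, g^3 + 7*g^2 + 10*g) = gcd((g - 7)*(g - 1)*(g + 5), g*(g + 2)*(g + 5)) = g + 5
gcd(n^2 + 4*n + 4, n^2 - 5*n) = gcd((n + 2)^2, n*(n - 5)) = 1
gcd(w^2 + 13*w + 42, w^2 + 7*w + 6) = w + 6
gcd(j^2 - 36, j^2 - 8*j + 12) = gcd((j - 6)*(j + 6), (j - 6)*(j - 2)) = j - 6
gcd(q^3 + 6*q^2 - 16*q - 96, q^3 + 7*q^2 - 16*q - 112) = q^2 - 16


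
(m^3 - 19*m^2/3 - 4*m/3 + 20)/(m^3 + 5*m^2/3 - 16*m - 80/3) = (m^2 - 8*m + 12)/(m^2 - 16)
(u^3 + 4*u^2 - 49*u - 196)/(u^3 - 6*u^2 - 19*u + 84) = (u + 7)/(u - 3)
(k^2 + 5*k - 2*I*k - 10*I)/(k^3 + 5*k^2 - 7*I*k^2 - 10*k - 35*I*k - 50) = 1/(k - 5*I)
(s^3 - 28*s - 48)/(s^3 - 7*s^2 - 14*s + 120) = (s + 2)/(s - 5)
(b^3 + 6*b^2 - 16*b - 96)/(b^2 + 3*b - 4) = (b^2 + 2*b - 24)/(b - 1)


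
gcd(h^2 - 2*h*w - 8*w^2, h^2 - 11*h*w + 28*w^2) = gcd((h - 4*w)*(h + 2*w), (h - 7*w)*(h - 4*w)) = -h + 4*w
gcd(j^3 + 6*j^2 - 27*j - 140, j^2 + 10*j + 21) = j + 7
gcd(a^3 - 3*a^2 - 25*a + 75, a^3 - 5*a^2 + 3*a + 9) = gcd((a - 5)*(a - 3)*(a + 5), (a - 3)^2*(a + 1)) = a - 3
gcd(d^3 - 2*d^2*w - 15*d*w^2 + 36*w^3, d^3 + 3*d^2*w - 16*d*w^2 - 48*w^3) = d + 4*w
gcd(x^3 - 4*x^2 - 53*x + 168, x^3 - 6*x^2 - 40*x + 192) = x - 8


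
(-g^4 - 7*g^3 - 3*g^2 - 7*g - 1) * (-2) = 2*g^4 + 14*g^3 + 6*g^2 + 14*g + 2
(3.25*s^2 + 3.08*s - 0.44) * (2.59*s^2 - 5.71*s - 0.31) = 8.4175*s^4 - 10.5803*s^3 - 19.7339*s^2 + 1.5576*s + 0.1364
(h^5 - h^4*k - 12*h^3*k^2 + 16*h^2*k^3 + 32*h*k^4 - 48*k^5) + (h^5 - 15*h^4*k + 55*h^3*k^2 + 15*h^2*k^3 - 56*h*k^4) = 2*h^5 - 16*h^4*k + 43*h^3*k^2 + 31*h^2*k^3 - 24*h*k^4 - 48*k^5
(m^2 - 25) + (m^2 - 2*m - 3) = 2*m^2 - 2*m - 28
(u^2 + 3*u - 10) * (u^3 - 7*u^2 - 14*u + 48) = u^5 - 4*u^4 - 45*u^3 + 76*u^2 + 284*u - 480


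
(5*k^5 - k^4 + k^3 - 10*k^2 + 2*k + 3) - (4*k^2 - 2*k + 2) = 5*k^5 - k^4 + k^3 - 14*k^2 + 4*k + 1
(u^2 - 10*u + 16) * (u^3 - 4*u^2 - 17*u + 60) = u^5 - 14*u^4 + 39*u^3 + 166*u^2 - 872*u + 960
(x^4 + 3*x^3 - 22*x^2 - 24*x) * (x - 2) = x^5 + x^4 - 28*x^3 + 20*x^2 + 48*x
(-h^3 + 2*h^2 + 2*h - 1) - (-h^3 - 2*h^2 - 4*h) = 4*h^2 + 6*h - 1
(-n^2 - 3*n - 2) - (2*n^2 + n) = -3*n^2 - 4*n - 2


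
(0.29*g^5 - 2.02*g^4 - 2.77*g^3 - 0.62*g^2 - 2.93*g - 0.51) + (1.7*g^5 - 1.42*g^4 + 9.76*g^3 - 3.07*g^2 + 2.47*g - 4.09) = 1.99*g^5 - 3.44*g^4 + 6.99*g^3 - 3.69*g^2 - 0.46*g - 4.6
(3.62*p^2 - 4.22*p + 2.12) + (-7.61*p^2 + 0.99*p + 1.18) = -3.99*p^2 - 3.23*p + 3.3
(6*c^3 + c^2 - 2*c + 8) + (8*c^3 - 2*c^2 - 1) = 14*c^3 - c^2 - 2*c + 7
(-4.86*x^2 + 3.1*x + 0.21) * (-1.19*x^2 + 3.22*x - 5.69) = 5.7834*x^4 - 19.3382*x^3 + 37.3855*x^2 - 16.9628*x - 1.1949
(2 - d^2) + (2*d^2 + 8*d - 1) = d^2 + 8*d + 1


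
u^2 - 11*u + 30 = (u - 6)*(u - 5)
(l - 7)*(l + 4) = l^2 - 3*l - 28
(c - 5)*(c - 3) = c^2 - 8*c + 15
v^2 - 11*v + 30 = (v - 6)*(v - 5)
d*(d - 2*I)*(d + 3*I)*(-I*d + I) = -I*d^4 + d^3 + I*d^3 - d^2 - 6*I*d^2 + 6*I*d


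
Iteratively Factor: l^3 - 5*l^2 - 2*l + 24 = (l - 3)*(l^2 - 2*l - 8) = (l - 4)*(l - 3)*(l + 2)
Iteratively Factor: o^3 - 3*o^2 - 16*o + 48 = (o - 4)*(o^2 + o - 12) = (o - 4)*(o + 4)*(o - 3)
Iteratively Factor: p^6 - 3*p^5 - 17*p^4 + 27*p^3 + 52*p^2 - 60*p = (p - 5)*(p^5 + 2*p^4 - 7*p^3 - 8*p^2 + 12*p) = (p - 5)*(p - 2)*(p^4 + 4*p^3 + p^2 - 6*p) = (p - 5)*(p - 2)*(p - 1)*(p^3 + 5*p^2 + 6*p) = (p - 5)*(p - 2)*(p - 1)*(p + 3)*(p^2 + 2*p) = (p - 5)*(p - 2)*(p - 1)*(p + 2)*(p + 3)*(p)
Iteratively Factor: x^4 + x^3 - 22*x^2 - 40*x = (x + 4)*(x^3 - 3*x^2 - 10*x) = x*(x + 4)*(x^2 - 3*x - 10) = x*(x + 2)*(x + 4)*(x - 5)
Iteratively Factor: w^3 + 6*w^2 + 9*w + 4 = (w + 4)*(w^2 + 2*w + 1) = (w + 1)*(w + 4)*(w + 1)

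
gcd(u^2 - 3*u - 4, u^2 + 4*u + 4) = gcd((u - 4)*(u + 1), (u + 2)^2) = 1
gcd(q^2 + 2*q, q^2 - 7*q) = q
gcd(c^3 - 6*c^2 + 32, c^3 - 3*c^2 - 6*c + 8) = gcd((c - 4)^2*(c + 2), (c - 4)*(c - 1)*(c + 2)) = c^2 - 2*c - 8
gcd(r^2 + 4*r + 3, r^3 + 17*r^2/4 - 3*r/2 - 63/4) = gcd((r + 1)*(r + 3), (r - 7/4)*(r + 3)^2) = r + 3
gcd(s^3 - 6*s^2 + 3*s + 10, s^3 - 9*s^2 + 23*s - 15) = s - 5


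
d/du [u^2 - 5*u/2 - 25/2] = 2*u - 5/2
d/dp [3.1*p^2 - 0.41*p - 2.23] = 6.2*p - 0.41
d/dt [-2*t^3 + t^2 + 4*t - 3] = -6*t^2 + 2*t + 4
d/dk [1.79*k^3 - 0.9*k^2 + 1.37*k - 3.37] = 5.37*k^2 - 1.8*k + 1.37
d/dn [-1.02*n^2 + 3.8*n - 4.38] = 3.8 - 2.04*n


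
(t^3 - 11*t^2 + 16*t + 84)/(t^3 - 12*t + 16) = (t^3 - 11*t^2 + 16*t + 84)/(t^3 - 12*t + 16)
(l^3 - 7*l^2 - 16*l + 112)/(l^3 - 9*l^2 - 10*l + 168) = (l - 4)/(l - 6)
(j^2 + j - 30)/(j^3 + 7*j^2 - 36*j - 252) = (j - 5)/(j^2 + j - 42)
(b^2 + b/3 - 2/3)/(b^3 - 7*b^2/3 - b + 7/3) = (3*b - 2)/(3*b^2 - 10*b + 7)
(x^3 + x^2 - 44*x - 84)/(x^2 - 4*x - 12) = (x^2 - x - 42)/(x - 6)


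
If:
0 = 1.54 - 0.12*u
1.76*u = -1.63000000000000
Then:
No Solution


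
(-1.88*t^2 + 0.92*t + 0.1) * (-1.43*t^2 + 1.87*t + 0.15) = 2.6884*t^4 - 4.8312*t^3 + 1.2954*t^2 + 0.325*t + 0.015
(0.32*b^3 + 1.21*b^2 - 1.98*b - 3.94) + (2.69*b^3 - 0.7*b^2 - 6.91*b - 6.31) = 3.01*b^3 + 0.51*b^2 - 8.89*b - 10.25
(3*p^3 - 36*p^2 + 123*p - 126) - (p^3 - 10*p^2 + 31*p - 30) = 2*p^3 - 26*p^2 + 92*p - 96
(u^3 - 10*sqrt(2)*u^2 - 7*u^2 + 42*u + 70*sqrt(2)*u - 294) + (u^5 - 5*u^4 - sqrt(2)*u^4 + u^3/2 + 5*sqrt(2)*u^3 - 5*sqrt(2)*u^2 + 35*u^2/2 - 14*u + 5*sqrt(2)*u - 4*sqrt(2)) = u^5 - 5*u^4 - sqrt(2)*u^4 + 3*u^3/2 + 5*sqrt(2)*u^3 - 15*sqrt(2)*u^2 + 21*u^2/2 + 28*u + 75*sqrt(2)*u - 294 - 4*sqrt(2)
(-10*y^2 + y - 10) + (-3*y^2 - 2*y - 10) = -13*y^2 - y - 20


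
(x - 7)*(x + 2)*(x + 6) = x^3 + x^2 - 44*x - 84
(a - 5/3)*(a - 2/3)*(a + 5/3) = a^3 - 2*a^2/3 - 25*a/9 + 50/27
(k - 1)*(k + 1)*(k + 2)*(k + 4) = k^4 + 6*k^3 + 7*k^2 - 6*k - 8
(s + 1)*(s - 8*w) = s^2 - 8*s*w + s - 8*w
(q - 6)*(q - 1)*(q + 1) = q^3 - 6*q^2 - q + 6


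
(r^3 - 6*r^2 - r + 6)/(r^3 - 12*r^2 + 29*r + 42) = (r - 1)/(r - 7)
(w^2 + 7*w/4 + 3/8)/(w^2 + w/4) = (w + 3/2)/w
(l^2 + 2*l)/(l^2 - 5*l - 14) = l/(l - 7)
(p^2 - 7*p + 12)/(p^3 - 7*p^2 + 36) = (p - 4)/(p^2 - 4*p - 12)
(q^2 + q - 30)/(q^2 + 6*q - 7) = (q^2 + q - 30)/(q^2 + 6*q - 7)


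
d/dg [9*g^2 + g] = 18*g + 1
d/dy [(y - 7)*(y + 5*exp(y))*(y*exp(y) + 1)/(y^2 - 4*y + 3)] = (-2*(y - 7)*(y - 2)*(y + 5*exp(y))*(y*exp(y) + 1) + (y^2 - 4*y + 3)*((y - 7)*(y + 1)*(y + 5*exp(y))*exp(y) + (y - 7)*(y*exp(y) + 1)*(5*exp(y) + 1) + (y + 5*exp(y))*(y*exp(y) + 1)))/(y^2 - 4*y + 3)^2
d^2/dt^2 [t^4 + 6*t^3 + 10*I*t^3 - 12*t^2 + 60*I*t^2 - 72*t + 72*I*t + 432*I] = 12*t^2 + 12*t*(3 + 5*I) - 24 + 120*I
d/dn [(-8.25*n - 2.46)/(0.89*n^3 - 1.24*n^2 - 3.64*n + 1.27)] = (14.685*n^3 - 3.6618*n^2 - 6.1008*n - 19.4319)/(0.7921*n^6 - 2.2072*n^5 - 4.9416*n^4 + 11.2878*n^3 + 10.1*n^2 - 9.2456*n + 1.6129)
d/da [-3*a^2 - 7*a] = -6*a - 7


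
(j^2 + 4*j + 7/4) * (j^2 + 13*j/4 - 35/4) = j^4 + 29*j^3/4 + 6*j^2 - 469*j/16 - 245/16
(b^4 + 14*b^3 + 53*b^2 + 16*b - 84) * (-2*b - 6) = -2*b^5 - 34*b^4 - 190*b^3 - 350*b^2 + 72*b + 504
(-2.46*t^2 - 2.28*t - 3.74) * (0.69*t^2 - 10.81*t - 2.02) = -1.6974*t^4 + 25.0194*t^3 + 27.0354*t^2 + 45.035*t + 7.5548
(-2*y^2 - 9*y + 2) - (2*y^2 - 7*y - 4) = -4*y^2 - 2*y + 6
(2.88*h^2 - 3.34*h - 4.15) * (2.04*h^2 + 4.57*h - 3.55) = 5.8752*h^4 + 6.348*h^3 - 33.9538*h^2 - 7.1085*h + 14.7325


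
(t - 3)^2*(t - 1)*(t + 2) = t^4 - 5*t^3 + t^2 + 21*t - 18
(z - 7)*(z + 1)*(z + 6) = z^3 - 43*z - 42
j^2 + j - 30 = (j - 5)*(j + 6)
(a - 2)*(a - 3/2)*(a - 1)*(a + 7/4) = a^4 - 11*a^3/4 - 11*a^2/8 + 67*a/8 - 21/4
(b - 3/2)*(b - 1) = b^2 - 5*b/2 + 3/2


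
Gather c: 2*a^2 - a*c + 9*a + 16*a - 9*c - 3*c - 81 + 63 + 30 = 2*a^2 + 25*a + c*(-a - 12) + 12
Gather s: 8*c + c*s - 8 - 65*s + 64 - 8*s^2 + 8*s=8*c - 8*s^2 + s*(c - 57) + 56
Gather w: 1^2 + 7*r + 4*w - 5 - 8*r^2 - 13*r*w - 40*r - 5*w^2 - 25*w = -8*r^2 - 33*r - 5*w^2 + w*(-13*r - 21) - 4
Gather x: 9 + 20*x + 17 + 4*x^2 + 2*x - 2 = 4*x^2 + 22*x + 24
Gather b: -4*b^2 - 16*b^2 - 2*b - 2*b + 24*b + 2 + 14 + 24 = -20*b^2 + 20*b + 40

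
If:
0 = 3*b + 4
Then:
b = -4/3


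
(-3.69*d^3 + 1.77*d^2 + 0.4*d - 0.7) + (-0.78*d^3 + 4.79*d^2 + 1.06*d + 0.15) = -4.47*d^3 + 6.56*d^2 + 1.46*d - 0.55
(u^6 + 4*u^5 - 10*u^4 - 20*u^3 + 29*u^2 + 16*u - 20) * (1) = u^6 + 4*u^5 - 10*u^4 - 20*u^3 + 29*u^2 + 16*u - 20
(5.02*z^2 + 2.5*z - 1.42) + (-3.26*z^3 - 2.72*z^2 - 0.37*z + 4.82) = -3.26*z^3 + 2.3*z^2 + 2.13*z + 3.4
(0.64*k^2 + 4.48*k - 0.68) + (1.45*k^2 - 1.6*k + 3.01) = 2.09*k^2 + 2.88*k + 2.33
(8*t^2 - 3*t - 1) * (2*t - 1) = 16*t^3 - 14*t^2 + t + 1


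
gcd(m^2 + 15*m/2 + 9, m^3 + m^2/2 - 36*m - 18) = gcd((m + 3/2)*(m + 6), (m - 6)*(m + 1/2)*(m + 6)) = m + 6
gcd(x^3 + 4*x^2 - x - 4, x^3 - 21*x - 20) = x^2 + 5*x + 4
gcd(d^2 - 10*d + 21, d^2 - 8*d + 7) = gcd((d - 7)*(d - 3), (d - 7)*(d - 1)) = d - 7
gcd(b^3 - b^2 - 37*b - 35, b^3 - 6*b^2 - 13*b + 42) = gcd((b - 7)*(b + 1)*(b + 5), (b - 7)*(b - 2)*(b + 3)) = b - 7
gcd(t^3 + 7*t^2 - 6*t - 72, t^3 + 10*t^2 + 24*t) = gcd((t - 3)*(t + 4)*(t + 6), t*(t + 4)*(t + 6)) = t^2 + 10*t + 24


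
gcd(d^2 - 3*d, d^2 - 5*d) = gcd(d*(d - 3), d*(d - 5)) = d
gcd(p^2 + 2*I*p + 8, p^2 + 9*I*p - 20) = p + 4*I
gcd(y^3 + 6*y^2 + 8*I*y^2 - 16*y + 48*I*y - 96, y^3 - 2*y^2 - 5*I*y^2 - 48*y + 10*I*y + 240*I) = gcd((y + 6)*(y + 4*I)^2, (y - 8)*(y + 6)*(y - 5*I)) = y + 6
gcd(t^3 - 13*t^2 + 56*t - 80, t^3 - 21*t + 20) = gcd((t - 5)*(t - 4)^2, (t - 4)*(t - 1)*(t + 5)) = t - 4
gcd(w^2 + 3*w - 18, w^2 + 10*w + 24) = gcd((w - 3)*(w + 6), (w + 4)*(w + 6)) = w + 6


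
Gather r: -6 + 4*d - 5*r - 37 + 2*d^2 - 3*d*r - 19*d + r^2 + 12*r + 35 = 2*d^2 - 15*d + r^2 + r*(7 - 3*d) - 8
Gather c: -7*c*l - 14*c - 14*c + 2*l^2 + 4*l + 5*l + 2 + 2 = c*(-7*l - 28) + 2*l^2 + 9*l + 4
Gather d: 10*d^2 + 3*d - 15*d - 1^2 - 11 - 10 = 10*d^2 - 12*d - 22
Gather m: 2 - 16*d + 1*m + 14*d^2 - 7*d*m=14*d^2 - 16*d + m*(1 - 7*d) + 2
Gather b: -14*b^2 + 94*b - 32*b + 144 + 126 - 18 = -14*b^2 + 62*b + 252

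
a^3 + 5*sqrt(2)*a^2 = a^2*(a + 5*sqrt(2))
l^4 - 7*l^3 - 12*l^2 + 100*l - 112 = (l - 7)*(l - 2)^2*(l + 4)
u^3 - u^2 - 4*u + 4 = (u - 2)*(u - 1)*(u + 2)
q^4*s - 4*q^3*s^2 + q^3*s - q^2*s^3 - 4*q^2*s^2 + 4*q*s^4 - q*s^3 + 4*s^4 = (q - 4*s)*(q - s)*(q + s)*(q*s + s)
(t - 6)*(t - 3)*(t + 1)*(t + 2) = t^4 - 6*t^3 - 7*t^2 + 36*t + 36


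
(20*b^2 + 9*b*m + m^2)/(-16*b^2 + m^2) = (-5*b - m)/(4*b - m)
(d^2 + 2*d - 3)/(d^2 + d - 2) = (d + 3)/(d + 2)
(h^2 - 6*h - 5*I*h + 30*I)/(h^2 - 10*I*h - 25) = (h - 6)/(h - 5*I)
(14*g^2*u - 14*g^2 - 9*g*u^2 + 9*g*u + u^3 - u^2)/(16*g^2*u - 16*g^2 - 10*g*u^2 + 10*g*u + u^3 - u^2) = (-7*g + u)/(-8*g + u)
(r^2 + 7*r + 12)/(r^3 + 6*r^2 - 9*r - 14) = (r^2 + 7*r + 12)/(r^3 + 6*r^2 - 9*r - 14)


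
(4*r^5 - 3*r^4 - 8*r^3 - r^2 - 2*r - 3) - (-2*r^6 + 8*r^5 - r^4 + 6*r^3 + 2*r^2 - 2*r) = 2*r^6 - 4*r^5 - 2*r^4 - 14*r^3 - 3*r^2 - 3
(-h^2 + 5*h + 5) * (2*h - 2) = -2*h^3 + 12*h^2 - 10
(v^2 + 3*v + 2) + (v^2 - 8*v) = 2*v^2 - 5*v + 2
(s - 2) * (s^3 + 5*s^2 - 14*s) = s^4 + 3*s^3 - 24*s^2 + 28*s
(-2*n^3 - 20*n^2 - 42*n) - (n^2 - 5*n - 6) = -2*n^3 - 21*n^2 - 37*n + 6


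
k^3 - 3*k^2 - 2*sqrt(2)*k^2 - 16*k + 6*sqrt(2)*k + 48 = (k - 3)*(k - 4*sqrt(2))*(k + 2*sqrt(2))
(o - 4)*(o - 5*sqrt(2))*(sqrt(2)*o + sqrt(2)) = sqrt(2)*o^3 - 10*o^2 - 3*sqrt(2)*o^2 - 4*sqrt(2)*o + 30*o + 40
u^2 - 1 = (u - 1)*(u + 1)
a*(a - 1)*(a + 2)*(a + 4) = a^4 + 5*a^3 + 2*a^2 - 8*a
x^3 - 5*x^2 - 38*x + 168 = (x - 7)*(x - 4)*(x + 6)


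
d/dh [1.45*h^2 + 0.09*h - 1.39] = 2.9*h + 0.09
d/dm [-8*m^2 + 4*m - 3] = 4 - 16*m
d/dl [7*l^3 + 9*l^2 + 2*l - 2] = 21*l^2 + 18*l + 2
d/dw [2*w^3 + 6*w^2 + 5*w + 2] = 6*w^2 + 12*w + 5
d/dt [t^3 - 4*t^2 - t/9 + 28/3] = 3*t^2 - 8*t - 1/9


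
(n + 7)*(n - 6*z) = n^2 - 6*n*z + 7*n - 42*z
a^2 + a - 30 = (a - 5)*(a + 6)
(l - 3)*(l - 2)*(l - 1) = l^3 - 6*l^2 + 11*l - 6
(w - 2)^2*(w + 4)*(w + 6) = w^4 + 6*w^3 - 12*w^2 - 56*w + 96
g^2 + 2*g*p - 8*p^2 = (g - 2*p)*(g + 4*p)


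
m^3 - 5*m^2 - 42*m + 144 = (m - 8)*(m - 3)*(m + 6)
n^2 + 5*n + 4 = (n + 1)*(n + 4)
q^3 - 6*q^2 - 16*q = q*(q - 8)*(q + 2)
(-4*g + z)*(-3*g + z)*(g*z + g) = 12*g^3*z + 12*g^3 - 7*g^2*z^2 - 7*g^2*z + g*z^3 + g*z^2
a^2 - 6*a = a*(a - 6)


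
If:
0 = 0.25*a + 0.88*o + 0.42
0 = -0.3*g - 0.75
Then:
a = -3.52*o - 1.68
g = -2.50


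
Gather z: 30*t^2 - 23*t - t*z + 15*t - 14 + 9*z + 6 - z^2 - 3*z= 30*t^2 - 8*t - z^2 + z*(6 - t) - 8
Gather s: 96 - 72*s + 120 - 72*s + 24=240 - 144*s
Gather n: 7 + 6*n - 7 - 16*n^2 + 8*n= -16*n^2 + 14*n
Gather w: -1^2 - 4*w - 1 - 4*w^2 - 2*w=-4*w^2 - 6*w - 2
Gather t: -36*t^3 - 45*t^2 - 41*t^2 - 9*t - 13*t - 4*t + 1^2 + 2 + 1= -36*t^3 - 86*t^2 - 26*t + 4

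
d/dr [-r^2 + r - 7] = 1 - 2*r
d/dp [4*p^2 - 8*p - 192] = 8*p - 8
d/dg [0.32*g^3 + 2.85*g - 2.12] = 0.96*g^2 + 2.85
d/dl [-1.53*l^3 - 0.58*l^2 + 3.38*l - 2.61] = -4.59*l^2 - 1.16*l + 3.38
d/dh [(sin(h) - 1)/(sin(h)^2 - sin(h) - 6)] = (2*sin(h) + cos(h)^2 - 8)*cos(h)/(sin(h) + cos(h)^2 + 5)^2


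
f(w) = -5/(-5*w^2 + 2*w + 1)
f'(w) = -5*(10*w - 2)/(-5*w^2 + 2*w + 1)^2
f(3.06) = 0.13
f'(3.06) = -0.09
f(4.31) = 0.06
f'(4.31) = -0.03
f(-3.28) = 0.08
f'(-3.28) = 0.05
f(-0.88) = 1.08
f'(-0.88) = 2.52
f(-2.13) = 0.19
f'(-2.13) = 0.17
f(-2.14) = 0.19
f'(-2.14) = 0.17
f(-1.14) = 0.64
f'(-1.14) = 1.11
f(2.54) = 0.19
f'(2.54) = -0.17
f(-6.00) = 0.03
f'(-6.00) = 0.01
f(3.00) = 0.13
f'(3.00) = -0.10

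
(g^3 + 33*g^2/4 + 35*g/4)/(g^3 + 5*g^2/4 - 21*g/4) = (4*g^2 + 33*g + 35)/(4*g^2 + 5*g - 21)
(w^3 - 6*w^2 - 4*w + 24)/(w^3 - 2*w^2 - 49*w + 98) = (w^2 - 4*w - 12)/(w^2 - 49)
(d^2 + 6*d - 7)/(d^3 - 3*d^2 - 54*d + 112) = (d - 1)/(d^2 - 10*d + 16)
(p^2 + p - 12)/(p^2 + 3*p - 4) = (p - 3)/(p - 1)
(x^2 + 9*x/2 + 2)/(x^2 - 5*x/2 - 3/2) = (x + 4)/(x - 3)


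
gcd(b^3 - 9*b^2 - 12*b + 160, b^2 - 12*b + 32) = b - 8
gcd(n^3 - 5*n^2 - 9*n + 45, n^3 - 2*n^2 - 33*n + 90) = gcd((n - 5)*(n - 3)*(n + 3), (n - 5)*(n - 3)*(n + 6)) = n^2 - 8*n + 15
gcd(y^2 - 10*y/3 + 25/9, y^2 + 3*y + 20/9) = 1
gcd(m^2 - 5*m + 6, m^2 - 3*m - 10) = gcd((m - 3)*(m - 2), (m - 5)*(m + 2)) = 1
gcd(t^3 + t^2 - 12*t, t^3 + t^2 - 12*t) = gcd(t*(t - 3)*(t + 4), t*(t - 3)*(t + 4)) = t^3 + t^2 - 12*t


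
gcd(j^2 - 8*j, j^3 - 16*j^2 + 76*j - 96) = j - 8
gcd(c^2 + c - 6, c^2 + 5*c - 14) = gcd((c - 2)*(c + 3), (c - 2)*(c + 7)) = c - 2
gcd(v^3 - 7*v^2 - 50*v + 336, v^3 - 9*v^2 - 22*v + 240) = v^2 - 14*v + 48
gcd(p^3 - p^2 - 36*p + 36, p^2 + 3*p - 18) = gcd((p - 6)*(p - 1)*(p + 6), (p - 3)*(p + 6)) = p + 6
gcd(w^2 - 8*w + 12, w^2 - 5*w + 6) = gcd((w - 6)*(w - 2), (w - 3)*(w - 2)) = w - 2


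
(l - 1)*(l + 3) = l^2 + 2*l - 3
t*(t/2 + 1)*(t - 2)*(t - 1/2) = t^4/2 - t^3/4 - 2*t^2 + t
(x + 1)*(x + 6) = x^2 + 7*x + 6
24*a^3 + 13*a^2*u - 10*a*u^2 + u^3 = (-8*a + u)*(-3*a + u)*(a + u)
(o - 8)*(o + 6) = o^2 - 2*o - 48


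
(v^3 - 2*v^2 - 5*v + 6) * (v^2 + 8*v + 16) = v^5 + 6*v^4 - 5*v^3 - 66*v^2 - 32*v + 96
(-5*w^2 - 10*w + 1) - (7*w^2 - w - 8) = -12*w^2 - 9*w + 9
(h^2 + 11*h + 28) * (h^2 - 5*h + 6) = h^4 + 6*h^3 - 21*h^2 - 74*h + 168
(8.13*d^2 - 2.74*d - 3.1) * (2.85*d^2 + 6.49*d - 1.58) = 23.1705*d^4 + 44.9547*d^3 - 39.463*d^2 - 15.7898*d + 4.898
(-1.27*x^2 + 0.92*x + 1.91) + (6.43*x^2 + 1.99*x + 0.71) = 5.16*x^2 + 2.91*x + 2.62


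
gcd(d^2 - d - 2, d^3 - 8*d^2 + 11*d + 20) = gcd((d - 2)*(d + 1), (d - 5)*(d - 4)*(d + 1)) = d + 1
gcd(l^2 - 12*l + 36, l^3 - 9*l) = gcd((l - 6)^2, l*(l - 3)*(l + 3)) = 1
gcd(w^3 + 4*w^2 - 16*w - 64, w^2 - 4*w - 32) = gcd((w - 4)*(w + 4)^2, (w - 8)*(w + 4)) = w + 4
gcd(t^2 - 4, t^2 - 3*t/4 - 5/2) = t - 2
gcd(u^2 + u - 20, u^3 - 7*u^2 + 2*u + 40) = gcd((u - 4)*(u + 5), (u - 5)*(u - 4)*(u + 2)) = u - 4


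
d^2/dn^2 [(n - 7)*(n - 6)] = 2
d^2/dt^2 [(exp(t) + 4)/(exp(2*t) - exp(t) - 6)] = (exp(4*t) + 17*exp(3*t) + 24*exp(2*t) + 94*exp(t) + 12)*exp(t)/(exp(6*t) - 3*exp(5*t) - 15*exp(4*t) + 35*exp(3*t) + 90*exp(2*t) - 108*exp(t) - 216)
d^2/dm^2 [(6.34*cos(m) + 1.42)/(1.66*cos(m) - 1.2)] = (16.542232*sin(m)^2 - 11.95824*cos(m) + 16.542232)/(4.574296*cos(m)^3 - 9.92016*cos(m)^2 + 7.1712*cos(m) - 1.728)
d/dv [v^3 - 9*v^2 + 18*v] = 3*v^2 - 18*v + 18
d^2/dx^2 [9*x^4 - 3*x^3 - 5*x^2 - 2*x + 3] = 108*x^2 - 18*x - 10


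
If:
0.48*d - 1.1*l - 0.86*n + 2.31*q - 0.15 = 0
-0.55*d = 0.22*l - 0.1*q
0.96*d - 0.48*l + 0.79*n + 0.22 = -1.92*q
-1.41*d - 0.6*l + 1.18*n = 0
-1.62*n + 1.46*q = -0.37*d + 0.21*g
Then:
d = 0.23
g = -1.37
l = -0.73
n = -0.10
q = -0.37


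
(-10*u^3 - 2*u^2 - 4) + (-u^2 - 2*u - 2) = -10*u^3 - 3*u^2 - 2*u - 6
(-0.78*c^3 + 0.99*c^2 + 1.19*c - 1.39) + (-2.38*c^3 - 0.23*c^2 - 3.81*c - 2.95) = -3.16*c^3 + 0.76*c^2 - 2.62*c - 4.34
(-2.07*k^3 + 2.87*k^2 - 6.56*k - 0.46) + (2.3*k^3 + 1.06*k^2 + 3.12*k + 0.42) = 0.23*k^3 + 3.93*k^2 - 3.44*k - 0.04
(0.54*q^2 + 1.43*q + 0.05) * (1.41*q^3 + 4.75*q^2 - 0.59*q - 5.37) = 0.7614*q^5 + 4.5813*q^4 + 6.5444*q^3 - 3.506*q^2 - 7.7086*q - 0.2685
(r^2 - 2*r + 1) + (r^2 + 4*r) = 2*r^2 + 2*r + 1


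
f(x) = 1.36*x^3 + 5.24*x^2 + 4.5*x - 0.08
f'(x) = 4.08*x^2 + 10.48*x + 4.5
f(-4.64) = -44.01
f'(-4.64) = 43.71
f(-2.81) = -1.53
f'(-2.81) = 7.27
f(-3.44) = -8.91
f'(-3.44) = 16.73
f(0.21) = 1.11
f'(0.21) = 6.88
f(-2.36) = 0.61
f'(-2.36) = 2.49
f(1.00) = 11.02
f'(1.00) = 19.06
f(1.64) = 27.39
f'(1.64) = 32.66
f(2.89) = 89.52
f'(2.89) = 68.86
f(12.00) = 3158.56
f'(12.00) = 717.78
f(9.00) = 1456.30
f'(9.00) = 429.30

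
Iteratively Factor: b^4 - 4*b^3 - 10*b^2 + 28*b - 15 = (b + 3)*(b^3 - 7*b^2 + 11*b - 5) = (b - 1)*(b + 3)*(b^2 - 6*b + 5) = (b - 1)^2*(b + 3)*(b - 5)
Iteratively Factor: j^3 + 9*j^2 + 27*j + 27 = (j + 3)*(j^2 + 6*j + 9) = (j + 3)^2*(j + 3)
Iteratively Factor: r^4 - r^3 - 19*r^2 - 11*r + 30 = (r - 1)*(r^3 - 19*r - 30) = (r - 5)*(r - 1)*(r^2 + 5*r + 6) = (r - 5)*(r - 1)*(r + 3)*(r + 2)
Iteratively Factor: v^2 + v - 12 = (v + 4)*(v - 3)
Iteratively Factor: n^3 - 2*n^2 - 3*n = (n - 3)*(n^2 + n) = (n - 3)*(n + 1)*(n)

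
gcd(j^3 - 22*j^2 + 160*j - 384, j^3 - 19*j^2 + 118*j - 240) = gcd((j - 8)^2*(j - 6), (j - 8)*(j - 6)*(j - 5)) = j^2 - 14*j + 48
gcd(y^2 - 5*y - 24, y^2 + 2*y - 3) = y + 3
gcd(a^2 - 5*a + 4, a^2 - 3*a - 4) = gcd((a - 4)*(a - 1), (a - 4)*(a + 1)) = a - 4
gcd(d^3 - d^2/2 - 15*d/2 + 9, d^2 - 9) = d + 3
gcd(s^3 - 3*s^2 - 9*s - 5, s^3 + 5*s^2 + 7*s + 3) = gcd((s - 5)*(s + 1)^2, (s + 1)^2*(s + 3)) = s^2 + 2*s + 1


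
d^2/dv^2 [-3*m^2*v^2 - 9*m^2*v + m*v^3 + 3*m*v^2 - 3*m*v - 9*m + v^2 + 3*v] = -6*m^2 + 6*m*v + 6*m + 2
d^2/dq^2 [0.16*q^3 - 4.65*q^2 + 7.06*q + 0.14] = 0.96*q - 9.3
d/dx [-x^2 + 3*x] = 3 - 2*x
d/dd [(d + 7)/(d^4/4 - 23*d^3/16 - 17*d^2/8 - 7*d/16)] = 16*(-12*d^4 - 66*d^3 + 517*d^2 + 476*d + 49)/(d^2*(16*d^6 - 184*d^5 + 257*d^4 + 1508*d^3 + 1478*d^2 + 476*d + 49))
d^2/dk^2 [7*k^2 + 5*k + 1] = 14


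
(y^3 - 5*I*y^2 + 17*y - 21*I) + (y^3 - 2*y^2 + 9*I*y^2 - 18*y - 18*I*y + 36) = 2*y^3 - 2*y^2 + 4*I*y^2 - y - 18*I*y + 36 - 21*I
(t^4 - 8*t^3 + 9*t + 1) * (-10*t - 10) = -10*t^5 + 70*t^4 + 80*t^3 - 90*t^2 - 100*t - 10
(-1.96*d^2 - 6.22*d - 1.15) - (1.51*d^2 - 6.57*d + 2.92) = -3.47*d^2 + 0.350000000000001*d - 4.07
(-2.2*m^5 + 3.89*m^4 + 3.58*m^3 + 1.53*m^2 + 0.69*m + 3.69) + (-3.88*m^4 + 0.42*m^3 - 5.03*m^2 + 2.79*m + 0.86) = -2.2*m^5 + 0.0100000000000002*m^4 + 4.0*m^3 - 3.5*m^2 + 3.48*m + 4.55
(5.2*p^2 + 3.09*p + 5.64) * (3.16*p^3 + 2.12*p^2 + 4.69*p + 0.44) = 16.432*p^5 + 20.7884*p^4 + 48.7612*p^3 + 28.7369*p^2 + 27.8112*p + 2.4816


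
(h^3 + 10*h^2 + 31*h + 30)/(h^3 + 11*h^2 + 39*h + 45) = (h + 2)/(h + 3)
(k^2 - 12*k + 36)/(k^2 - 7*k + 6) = (k - 6)/(k - 1)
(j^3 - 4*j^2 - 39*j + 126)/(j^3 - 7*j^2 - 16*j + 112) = (j^2 + 3*j - 18)/(j^2 - 16)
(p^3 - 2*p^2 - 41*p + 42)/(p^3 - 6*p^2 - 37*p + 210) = (p - 1)/(p - 5)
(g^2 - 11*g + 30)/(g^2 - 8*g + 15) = (g - 6)/(g - 3)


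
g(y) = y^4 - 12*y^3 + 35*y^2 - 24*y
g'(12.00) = 2544.00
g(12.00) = 4752.00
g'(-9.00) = -6486.00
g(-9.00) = 18360.00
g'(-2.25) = -409.31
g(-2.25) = 393.50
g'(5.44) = -64.61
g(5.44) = -150.87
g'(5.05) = -73.44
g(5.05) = -123.69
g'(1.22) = 15.08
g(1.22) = 3.24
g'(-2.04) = -350.58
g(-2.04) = 313.81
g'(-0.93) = -123.45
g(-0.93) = 62.99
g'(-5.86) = -2475.35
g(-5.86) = 4936.49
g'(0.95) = 13.44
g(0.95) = -0.69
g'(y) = 4*y^3 - 36*y^2 + 70*y - 24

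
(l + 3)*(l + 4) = l^2 + 7*l + 12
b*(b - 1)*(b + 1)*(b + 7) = b^4 + 7*b^3 - b^2 - 7*b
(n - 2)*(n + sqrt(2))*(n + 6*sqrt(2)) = n^3 - 2*n^2 + 7*sqrt(2)*n^2 - 14*sqrt(2)*n + 12*n - 24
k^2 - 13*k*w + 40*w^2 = (k - 8*w)*(k - 5*w)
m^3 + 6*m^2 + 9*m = m*(m + 3)^2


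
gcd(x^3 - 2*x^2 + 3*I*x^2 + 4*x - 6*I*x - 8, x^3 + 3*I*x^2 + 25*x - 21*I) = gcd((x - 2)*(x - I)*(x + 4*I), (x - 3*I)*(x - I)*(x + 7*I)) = x - I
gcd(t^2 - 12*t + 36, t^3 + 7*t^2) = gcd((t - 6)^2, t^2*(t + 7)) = 1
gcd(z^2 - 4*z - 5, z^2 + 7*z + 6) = z + 1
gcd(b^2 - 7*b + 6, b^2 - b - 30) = b - 6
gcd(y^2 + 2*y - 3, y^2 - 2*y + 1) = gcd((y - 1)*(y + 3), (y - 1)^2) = y - 1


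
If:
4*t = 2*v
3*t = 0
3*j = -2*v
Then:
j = 0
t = 0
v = 0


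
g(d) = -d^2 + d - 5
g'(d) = 1 - 2*d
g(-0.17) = -5.20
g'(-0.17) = 1.34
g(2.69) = -9.55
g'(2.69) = -4.38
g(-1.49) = -8.71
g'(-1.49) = 3.98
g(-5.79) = -44.31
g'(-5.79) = 12.58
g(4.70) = -22.39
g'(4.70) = -8.40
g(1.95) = -6.85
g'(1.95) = -2.90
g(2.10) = -7.31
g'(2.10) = -3.20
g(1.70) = -6.19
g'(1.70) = -2.40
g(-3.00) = -17.00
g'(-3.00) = 7.00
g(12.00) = -137.00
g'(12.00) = -23.00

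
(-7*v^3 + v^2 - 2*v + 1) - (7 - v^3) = -6*v^3 + v^2 - 2*v - 6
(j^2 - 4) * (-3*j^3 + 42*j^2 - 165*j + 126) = -3*j^5 + 42*j^4 - 153*j^3 - 42*j^2 + 660*j - 504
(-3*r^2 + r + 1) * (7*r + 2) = -21*r^3 + r^2 + 9*r + 2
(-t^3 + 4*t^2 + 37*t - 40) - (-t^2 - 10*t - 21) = -t^3 + 5*t^2 + 47*t - 19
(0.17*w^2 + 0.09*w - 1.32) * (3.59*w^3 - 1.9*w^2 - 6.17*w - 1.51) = 0.6103*w^5 + 9.9999999999989e-5*w^4 - 5.9587*w^3 + 1.696*w^2 + 8.0085*w + 1.9932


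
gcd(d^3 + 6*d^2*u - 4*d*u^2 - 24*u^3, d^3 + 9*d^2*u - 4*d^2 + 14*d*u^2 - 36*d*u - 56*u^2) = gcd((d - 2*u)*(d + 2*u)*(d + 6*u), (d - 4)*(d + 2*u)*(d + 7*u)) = d + 2*u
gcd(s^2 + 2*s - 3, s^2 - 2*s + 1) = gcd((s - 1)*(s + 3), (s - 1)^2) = s - 1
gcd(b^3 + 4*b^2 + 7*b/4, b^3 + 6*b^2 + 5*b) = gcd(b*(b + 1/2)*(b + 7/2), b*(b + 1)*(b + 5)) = b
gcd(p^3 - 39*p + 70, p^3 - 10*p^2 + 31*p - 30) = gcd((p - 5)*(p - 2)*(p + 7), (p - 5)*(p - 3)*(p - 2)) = p^2 - 7*p + 10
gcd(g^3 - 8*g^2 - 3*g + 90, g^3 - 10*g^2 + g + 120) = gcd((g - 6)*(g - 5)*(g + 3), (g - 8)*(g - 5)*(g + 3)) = g^2 - 2*g - 15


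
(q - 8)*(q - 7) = q^2 - 15*q + 56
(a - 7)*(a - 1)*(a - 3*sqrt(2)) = a^3 - 8*a^2 - 3*sqrt(2)*a^2 + 7*a + 24*sqrt(2)*a - 21*sqrt(2)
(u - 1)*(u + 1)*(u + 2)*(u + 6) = u^4 + 8*u^3 + 11*u^2 - 8*u - 12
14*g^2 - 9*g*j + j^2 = (-7*g + j)*(-2*g + j)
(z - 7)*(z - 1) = z^2 - 8*z + 7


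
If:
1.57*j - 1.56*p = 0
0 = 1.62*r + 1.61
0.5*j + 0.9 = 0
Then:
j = -1.80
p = -1.81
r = -0.99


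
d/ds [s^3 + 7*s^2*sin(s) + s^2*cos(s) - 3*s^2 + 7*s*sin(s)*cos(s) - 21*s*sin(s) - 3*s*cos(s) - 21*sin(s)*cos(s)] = -s^2*sin(s) + 7*s^2*cos(s) + 3*s^2 + 17*s*sin(s) - 19*s*cos(s) + 7*s*cos(2*s) - 6*s - 21*sin(s) + 7*sin(2*s)/2 - 3*cos(s) - 21*cos(2*s)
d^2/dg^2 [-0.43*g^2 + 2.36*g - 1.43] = -0.860000000000000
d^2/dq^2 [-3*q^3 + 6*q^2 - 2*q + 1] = 12 - 18*q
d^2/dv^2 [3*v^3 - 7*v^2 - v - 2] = 18*v - 14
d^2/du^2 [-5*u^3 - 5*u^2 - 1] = -30*u - 10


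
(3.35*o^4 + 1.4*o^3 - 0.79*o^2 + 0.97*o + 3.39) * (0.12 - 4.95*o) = -16.5825*o^5 - 6.528*o^4 + 4.0785*o^3 - 4.8963*o^2 - 16.6641*o + 0.4068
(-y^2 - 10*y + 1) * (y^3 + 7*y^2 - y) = -y^5 - 17*y^4 - 68*y^3 + 17*y^2 - y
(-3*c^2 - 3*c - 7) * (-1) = 3*c^2 + 3*c + 7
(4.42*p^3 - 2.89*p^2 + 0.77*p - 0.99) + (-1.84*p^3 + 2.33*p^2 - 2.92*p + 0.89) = 2.58*p^3 - 0.56*p^2 - 2.15*p - 0.1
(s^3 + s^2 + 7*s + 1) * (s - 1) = s^4 + 6*s^2 - 6*s - 1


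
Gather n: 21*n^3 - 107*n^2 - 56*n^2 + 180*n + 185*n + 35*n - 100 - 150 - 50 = 21*n^3 - 163*n^2 + 400*n - 300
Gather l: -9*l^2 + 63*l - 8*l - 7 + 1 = -9*l^2 + 55*l - 6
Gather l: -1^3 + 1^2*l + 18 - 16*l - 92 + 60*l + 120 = 45*l + 45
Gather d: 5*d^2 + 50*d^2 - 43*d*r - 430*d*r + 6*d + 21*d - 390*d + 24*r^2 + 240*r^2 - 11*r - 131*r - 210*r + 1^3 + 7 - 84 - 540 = 55*d^2 + d*(-473*r - 363) + 264*r^2 - 352*r - 616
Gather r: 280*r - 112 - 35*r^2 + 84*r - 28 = -35*r^2 + 364*r - 140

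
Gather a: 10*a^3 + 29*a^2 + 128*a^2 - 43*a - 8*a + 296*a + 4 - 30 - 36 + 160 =10*a^3 + 157*a^2 + 245*a + 98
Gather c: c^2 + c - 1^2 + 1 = c^2 + c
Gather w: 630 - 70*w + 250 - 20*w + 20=900 - 90*w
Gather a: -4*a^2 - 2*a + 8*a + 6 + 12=-4*a^2 + 6*a + 18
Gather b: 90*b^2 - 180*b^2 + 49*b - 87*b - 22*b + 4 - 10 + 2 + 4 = -90*b^2 - 60*b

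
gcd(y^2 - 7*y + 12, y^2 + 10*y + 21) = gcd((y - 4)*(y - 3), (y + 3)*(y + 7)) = 1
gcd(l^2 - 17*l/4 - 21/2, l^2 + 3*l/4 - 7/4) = l + 7/4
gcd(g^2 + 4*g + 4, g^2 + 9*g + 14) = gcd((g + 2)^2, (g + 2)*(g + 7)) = g + 2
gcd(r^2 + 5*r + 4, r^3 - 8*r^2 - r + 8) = r + 1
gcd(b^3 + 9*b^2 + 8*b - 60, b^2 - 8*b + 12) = b - 2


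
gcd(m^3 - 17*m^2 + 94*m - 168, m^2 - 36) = m - 6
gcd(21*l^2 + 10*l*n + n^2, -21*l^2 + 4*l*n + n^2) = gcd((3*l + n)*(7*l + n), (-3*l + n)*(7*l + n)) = 7*l + n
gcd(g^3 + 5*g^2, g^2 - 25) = g + 5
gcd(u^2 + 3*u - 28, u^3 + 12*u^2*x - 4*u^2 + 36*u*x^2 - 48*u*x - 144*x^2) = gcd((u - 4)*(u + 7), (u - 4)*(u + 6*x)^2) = u - 4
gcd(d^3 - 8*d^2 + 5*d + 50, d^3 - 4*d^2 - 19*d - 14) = d + 2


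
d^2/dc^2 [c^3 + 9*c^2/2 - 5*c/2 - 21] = 6*c + 9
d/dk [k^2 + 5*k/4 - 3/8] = 2*k + 5/4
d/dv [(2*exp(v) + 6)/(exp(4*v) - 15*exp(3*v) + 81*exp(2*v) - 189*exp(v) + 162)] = 6*(27 - exp(2*v))*exp(v)/(exp(6*v) - 24*exp(5*v) + 234*exp(4*v) - 1188*exp(3*v) + 3321*exp(2*v) - 4860*exp(v) + 2916)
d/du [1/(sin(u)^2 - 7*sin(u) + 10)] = (7 - 2*sin(u))*cos(u)/(sin(u)^2 - 7*sin(u) + 10)^2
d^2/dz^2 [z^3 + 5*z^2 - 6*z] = 6*z + 10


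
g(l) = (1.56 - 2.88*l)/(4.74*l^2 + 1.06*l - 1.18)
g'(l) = (1.56 - 2.88*l)*(-9.48*l - 1.06)/(4.74*l^2 + 1.06*l - 1.18)^2 - 2.88/(4.74*l^2 + 1.06*l - 1.18)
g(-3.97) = 0.19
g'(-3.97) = 0.06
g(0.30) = -1.60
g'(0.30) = -7.72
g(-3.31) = 0.23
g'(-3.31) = 0.09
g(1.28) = -0.27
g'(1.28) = 0.08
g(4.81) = -0.11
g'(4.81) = 0.02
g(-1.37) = 0.88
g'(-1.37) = 1.21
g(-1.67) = 0.62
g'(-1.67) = 0.61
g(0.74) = -0.26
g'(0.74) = -0.36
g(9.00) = -0.06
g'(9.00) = 0.01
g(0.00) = -1.32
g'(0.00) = 1.25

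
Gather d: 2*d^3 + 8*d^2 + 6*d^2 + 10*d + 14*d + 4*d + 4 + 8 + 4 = 2*d^3 + 14*d^2 + 28*d + 16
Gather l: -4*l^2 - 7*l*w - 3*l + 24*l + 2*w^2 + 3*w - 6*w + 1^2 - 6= -4*l^2 + l*(21 - 7*w) + 2*w^2 - 3*w - 5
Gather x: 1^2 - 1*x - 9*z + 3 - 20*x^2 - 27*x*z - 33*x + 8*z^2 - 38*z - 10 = -20*x^2 + x*(-27*z - 34) + 8*z^2 - 47*z - 6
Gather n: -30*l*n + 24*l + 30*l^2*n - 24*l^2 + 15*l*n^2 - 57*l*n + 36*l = -24*l^2 + 15*l*n^2 + 60*l + n*(30*l^2 - 87*l)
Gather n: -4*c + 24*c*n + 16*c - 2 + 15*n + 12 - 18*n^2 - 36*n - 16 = 12*c - 18*n^2 + n*(24*c - 21) - 6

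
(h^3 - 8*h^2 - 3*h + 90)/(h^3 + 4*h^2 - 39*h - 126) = (h - 5)/(h + 7)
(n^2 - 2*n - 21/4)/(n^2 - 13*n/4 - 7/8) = 2*(2*n + 3)/(4*n + 1)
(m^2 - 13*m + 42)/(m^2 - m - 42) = (m - 6)/(m + 6)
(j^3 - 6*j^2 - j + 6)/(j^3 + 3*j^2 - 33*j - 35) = (j^2 - 7*j + 6)/(j^2 + 2*j - 35)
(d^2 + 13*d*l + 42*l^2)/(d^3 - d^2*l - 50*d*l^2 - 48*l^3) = (d + 7*l)/(d^2 - 7*d*l - 8*l^2)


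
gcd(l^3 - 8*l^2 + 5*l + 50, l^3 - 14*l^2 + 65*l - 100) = l^2 - 10*l + 25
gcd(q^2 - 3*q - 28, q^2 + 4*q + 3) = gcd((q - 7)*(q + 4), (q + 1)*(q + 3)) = 1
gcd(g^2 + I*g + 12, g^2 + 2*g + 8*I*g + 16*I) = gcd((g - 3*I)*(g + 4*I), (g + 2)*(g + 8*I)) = 1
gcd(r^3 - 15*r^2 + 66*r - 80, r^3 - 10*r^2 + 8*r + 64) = r - 8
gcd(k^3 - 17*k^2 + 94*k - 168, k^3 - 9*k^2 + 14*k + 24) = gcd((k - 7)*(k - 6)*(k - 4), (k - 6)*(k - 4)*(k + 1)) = k^2 - 10*k + 24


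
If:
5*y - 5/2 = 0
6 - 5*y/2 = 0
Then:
No Solution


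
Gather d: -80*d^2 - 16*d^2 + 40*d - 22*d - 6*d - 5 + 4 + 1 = -96*d^2 + 12*d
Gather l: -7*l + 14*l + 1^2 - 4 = 7*l - 3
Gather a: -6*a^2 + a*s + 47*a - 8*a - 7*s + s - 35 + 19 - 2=-6*a^2 + a*(s + 39) - 6*s - 18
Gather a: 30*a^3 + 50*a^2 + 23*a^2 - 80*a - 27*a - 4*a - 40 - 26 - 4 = 30*a^3 + 73*a^2 - 111*a - 70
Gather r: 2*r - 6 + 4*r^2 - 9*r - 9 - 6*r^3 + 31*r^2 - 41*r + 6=-6*r^3 + 35*r^2 - 48*r - 9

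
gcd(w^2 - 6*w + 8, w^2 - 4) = w - 2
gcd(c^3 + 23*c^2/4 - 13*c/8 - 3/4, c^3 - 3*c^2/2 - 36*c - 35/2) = 1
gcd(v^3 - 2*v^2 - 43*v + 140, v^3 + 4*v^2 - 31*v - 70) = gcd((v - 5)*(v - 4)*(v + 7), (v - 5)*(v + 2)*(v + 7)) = v^2 + 2*v - 35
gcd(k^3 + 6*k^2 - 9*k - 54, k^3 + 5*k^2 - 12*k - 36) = k^2 + 3*k - 18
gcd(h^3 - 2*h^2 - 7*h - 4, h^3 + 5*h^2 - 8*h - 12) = h + 1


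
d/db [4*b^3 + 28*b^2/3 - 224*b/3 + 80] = 12*b^2 + 56*b/3 - 224/3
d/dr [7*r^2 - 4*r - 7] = 14*r - 4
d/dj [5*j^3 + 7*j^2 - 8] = j*(15*j + 14)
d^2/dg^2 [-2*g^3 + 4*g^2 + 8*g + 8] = 8 - 12*g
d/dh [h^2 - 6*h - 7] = 2*h - 6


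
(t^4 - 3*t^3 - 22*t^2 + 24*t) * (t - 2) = t^5 - 5*t^4 - 16*t^3 + 68*t^2 - 48*t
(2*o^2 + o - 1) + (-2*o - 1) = 2*o^2 - o - 2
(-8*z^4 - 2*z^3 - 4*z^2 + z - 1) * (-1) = 8*z^4 + 2*z^3 + 4*z^2 - z + 1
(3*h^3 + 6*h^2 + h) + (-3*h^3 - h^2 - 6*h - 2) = 5*h^2 - 5*h - 2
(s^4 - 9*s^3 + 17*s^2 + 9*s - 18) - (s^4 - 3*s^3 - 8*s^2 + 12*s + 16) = -6*s^3 + 25*s^2 - 3*s - 34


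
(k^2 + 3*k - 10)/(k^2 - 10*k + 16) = (k + 5)/(k - 8)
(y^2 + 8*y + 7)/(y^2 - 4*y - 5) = (y + 7)/(y - 5)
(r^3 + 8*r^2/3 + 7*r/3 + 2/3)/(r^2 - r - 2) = (3*r^2 + 5*r + 2)/(3*(r - 2))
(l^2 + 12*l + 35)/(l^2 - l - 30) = (l + 7)/(l - 6)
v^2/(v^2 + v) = v/(v + 1)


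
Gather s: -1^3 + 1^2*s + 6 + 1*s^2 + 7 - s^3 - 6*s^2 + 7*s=-s^3 - 5*s^2 + 8*s + 12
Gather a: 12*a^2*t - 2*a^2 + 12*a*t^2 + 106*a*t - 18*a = a^2*(12*t - 2) + a*(12*t^2 + 106*t - 18)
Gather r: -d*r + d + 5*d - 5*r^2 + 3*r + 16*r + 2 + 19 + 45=6*d - 5*r^2 + r*(19 - d) + 66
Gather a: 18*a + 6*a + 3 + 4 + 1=24*a + 8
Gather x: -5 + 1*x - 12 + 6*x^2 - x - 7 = 6*x^2 - 24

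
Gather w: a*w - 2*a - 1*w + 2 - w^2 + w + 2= a*w - 2*a - w^2 + 4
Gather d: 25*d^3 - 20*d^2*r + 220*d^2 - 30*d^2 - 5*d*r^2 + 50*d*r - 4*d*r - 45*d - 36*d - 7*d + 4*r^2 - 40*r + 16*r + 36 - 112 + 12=25*d^3 + d^2*(190 - 20*r) + d*(-5*r^2 + 46*r - 88) + 4*r^2 - 24*r - 64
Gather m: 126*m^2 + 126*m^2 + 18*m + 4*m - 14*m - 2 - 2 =252*m^2 + 8*m - 4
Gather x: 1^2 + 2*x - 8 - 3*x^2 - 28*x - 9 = -3*x^2 - 26*x - 16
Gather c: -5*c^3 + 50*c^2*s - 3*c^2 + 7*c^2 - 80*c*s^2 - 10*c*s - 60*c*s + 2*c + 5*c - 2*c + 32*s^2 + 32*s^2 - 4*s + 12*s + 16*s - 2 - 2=-5*c^3 + c^2*(50*s + 4) + c*(-80*s^2 - 70*s + 5) + 64*s^2 + 24*s - 4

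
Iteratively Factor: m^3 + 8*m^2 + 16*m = (m + 4)*(m^2 + 4*m) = m*(m + 4)*(m + 4)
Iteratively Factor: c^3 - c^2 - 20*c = (c + 4)*(c^2 - 5*c) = (c - 5)*(c + 4)*(c)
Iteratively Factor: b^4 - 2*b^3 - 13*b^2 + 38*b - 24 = (b - 3)*(b^3 + b^2 - 10*b + 8) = (b - 3)*(b - 1)*(b^2 + 2*b - 8) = (b - 3)*(b - 1)*(b + 4)*(b - 2)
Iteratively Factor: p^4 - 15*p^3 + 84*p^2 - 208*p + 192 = (p - 3)*(p^3 - 12*p^2 + 48*p - 64) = (p - 4)*(p - 3)*(p^2 - 8*p + 16) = (p - 4)^2*(p - 3)*(p - 4)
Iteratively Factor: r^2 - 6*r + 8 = (r - 4)*(r - 2)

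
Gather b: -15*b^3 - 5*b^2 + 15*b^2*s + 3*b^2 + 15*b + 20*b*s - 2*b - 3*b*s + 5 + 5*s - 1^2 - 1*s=-15*b^3 + b^2*(15*s - 2) + b*(17*s + 13) + 4*s + 4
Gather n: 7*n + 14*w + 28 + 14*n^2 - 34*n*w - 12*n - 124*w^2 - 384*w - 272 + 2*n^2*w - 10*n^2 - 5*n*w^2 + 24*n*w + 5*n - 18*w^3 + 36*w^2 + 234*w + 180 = n^2*(2*w + 4) + n*(-5*w^2 - 10*w) - 18*w^3 - 88*w^2 - 136*w - 64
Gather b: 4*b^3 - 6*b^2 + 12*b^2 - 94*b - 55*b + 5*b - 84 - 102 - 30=4*b^3 + 6*b^2 - 144*b - 216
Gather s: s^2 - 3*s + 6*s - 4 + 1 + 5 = s^2 + 3*s + 2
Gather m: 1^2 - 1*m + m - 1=0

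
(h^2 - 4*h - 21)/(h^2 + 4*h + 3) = (h - 7)/(h + 1)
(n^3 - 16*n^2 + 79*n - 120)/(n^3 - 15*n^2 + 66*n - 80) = (n - 3)/(n - 2)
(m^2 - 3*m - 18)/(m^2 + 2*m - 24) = (m^2 - 3*m - 18)/(m^2 + 2*m - 24)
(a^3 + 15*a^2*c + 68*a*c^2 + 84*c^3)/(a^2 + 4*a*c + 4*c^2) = (a^2 + 13*a*c + 42*c^2)/(a + 2*c)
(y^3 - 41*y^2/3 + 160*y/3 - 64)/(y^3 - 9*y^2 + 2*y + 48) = (y - 8/3)/(y + 2)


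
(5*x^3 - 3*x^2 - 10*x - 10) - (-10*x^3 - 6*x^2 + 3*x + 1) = 15*x^3 + 3*x^2 - 13*x - 11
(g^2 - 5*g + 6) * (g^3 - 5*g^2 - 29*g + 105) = g^5 - 10*g^4 + 2*g^3 + 220*g^2 - 699*g + 630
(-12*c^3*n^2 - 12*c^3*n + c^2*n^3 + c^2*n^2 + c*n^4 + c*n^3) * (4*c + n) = -48*c^4*n^2 - 48*c^4*n - 8*c^3*n^3 - 8*c^3*n^2 + 5*c^2*n^4 + 5*c^2*n^3 + c*n^5 + c*n^4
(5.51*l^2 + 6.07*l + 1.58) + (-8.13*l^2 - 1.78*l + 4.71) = -2.62*l^2 + 4.29*l + 6.29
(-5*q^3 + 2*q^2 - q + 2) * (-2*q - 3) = 10*q^4 + 11*q^3 - 4*q^2 - q - 6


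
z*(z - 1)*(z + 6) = z^3 + 5*z^2 - 6*z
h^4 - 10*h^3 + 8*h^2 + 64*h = h*(h - 8)*(h - 4)*(h + 2)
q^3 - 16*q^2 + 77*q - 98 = (q - 7)^2*(q - 2)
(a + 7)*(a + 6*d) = a^2 + 6*a*d + 7*a + 42*d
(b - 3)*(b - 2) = b^2 - 5*b + 6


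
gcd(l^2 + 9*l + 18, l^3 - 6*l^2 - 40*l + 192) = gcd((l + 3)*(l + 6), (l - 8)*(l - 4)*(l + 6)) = l + 6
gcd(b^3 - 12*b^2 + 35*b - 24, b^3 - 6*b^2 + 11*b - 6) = b^2 - 4*b + 3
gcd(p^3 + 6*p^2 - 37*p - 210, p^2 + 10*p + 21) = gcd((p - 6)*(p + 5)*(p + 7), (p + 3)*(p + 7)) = p + 7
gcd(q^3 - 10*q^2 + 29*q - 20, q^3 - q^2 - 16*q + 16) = q^2 - 5*q + 4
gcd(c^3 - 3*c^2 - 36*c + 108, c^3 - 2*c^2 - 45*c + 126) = c^2 - 9*c + 18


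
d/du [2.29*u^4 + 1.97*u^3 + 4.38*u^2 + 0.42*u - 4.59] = 9.16*u^3 + 5.91*u^2 + 8.76*u + 0.42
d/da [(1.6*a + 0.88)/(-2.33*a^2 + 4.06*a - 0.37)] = (3.728*a^2 + 4.1008*a - 4.1648)/(5.4289*a^4 - 18.9196*a^3 + 18.2078*a^2 - 3.0044*a + 0.1369)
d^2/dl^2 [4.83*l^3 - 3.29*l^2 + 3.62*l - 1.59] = 28.98*l - 6.58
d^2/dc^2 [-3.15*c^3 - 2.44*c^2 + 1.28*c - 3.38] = -18.9*c - 4.88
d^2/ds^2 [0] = 0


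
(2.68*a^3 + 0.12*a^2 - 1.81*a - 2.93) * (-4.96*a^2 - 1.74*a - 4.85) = -13.2928*a^5 - 5.2584*a^4 - 4.2292*a^3 + 17.1002*a^2 + 13.8767*a + 14.2105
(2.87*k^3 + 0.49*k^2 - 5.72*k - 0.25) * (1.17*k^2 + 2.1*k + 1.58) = 3.3579*k^5 + 6.6003*k^4 - 1.1288*k^3 - 11.5303*k^2 - 9.5626*k - 0.395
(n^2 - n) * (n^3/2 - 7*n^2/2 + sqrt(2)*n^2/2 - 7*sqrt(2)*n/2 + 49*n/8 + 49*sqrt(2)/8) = n^5/2 - 4*n^4 + sqrt(2)*n^4/2 - 4*sqrt(2)*n^3 + 77*n^3/8 - 49*n^2/8 + 77*sqrt(2)*n^2/8 - 49*sqrt(2)*n/8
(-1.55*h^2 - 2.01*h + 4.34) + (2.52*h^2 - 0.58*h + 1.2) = 0.97*h^2 - 2.59*h + 5.54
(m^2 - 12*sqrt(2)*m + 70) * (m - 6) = m^3 - 12*sqrt(2)*m^2 - 6*m^2 + 70*m + 72*sqrt(2)*m - 420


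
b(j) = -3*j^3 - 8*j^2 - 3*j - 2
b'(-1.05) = 3.88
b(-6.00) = 376.00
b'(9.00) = -876.00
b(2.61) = -117.67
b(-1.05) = -4.20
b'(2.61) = -106.07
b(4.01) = -336.11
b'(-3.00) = -36.00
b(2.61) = -117.67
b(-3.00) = 16.00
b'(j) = -9*j^2 - 16*j - 3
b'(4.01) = -211.88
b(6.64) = -1252.90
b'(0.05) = -3.82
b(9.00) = -2864.00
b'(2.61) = -106.07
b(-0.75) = -2.98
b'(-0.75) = 3.94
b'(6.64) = -506.05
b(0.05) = -2.17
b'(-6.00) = -231.00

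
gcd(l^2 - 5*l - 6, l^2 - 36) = l - 6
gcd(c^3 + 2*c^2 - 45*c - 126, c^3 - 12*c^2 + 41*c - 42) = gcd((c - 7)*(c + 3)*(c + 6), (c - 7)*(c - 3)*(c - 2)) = c - 7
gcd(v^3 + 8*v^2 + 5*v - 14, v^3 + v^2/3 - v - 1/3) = v - 1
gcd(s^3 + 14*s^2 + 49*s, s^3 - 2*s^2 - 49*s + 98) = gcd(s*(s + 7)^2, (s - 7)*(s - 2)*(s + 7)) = s + 7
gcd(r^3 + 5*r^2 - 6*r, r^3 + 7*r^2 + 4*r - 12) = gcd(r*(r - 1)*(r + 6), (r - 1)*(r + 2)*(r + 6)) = r^2 + 5*r - 6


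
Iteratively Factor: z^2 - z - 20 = (z + 4)*(z - 5)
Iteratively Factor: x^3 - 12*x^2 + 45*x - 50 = (x - 5)*(x^2 - 7*x + 10) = (x - 5)^2*(x - 2)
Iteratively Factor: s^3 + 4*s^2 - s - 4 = (s - 1)*(s^2 + 5*s + 4) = (s - 1)*(s + 4)*(s + 1)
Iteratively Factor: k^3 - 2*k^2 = (k - 2)*(k^2) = k*(k - 2)*(k)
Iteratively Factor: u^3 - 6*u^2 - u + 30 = (u + 2)*(u^2 - 8*u + 15) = (u - 3)*(u + 2)*(u - 5)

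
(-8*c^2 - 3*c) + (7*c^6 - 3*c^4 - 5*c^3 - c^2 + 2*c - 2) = 7*c^6 - 3*c^4 - 5*c^3 - 9*c^2 - c - 2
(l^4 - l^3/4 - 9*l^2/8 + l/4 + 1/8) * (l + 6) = l^5 + 23*l^4/4 - 21*l^3/8 - 13*l^2/2 + 13*l/8 + 3/4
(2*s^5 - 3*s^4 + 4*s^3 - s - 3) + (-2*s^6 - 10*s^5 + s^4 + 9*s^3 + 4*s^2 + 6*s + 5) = -2*s^6 - 8*s^5 - 2*s^4 + 13*s^3 + 4*s^2 + 5*s + 2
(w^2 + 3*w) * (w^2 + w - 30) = w^4 + 4*w^3 - 27*w^2 - 90*w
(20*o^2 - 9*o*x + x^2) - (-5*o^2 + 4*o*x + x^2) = 25*o^2 - 13*o*x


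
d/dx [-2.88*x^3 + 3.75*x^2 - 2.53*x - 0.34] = -8.64*x^2 + 7.5*x - 2.53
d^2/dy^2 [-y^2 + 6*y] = -2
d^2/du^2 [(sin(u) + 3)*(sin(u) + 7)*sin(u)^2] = -16*sin(u)^4 - 90*sin(u)^3 - 72*sin(u)^2 + 60*sin(u) + 42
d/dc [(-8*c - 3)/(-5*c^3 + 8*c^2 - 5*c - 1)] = (-80*c^3 + 19*c^2 + 48*c - 7)/(25*c^6 - 80*c^5 + 114*c^4 - 70*c^3 + 9*c^2 + 10*c + 1)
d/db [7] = 0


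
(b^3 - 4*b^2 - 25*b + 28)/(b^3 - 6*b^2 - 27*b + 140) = (b^2 + 3*b - 4)/(b^2 + b - 20)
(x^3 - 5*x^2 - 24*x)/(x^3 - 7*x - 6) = x*(-x^2 + 5*x + 24)/(-x^3 + 7*x + 6)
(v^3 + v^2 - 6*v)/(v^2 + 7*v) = (v^2 + v - 6)/(v + 7)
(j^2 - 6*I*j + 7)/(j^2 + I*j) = (j - 7*I)/j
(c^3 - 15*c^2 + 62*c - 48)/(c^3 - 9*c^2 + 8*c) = (c - 6)/c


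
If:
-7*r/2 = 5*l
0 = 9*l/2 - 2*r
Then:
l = 0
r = 0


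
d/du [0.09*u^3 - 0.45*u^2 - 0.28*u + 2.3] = 0.27*u^2 - 0.9*u - 0.28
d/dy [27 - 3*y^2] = -6*y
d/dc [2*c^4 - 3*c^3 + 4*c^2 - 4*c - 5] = 8*c^3 - 9*c^2 + 8*c - 4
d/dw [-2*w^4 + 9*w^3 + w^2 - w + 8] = -8*w^3 + 27*w^2 + 2*w - 1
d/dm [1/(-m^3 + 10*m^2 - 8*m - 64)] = (3*m^2 - 20*m + 8)/(m^3 - 10*m^2 + 8*m + 64)^2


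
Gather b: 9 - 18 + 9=0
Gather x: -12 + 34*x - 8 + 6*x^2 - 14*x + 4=6*x^2 + 20*x - 16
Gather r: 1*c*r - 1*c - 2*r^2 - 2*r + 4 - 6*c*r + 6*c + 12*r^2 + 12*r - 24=5*c + 10*r^2 + r*(10 - 5*c) - 20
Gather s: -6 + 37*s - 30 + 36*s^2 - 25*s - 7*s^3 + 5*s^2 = -7*s^3 + 41*s^2 + 12*s - 36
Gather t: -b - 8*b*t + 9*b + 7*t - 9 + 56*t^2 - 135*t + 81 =8*b + 56*t^2 + t*(-8*b - 128) + 72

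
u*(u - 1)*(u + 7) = u^3 + 6*u^2 - 7*u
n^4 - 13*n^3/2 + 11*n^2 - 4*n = n*(n - 4)*(n - 2)*(n - 1/2)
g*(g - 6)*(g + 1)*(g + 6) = g^4 + g^3 - 36*g^2 - 36*g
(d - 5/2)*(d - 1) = d^2 - 7*d/2 + 5/2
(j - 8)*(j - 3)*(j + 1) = j^3 - 10*j^2 + 13*j + 24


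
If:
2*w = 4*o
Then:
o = w/2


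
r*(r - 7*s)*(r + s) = r^3 - 6*r^2*s - 7*r*s^2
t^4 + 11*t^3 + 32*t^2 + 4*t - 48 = (t - 1)*(t + 2)*(t + 4)*(t + 6)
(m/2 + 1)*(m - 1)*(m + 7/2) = m^3/2 + 9*m^2/4 + 3*m/4 - 7/2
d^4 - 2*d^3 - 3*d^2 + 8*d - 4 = (d - 2)*(d - 1)^2*(d + 2)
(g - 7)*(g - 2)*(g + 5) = g^3 - 4*g^2 - 31*g + 70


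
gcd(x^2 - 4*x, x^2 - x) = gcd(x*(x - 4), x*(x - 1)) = x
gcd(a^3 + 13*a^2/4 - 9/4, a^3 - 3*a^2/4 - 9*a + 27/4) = a^2 + 9*a/4 - 9/4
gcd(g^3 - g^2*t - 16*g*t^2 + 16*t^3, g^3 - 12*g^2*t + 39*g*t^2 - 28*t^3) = g^2 - 5*g*t + 4*t^2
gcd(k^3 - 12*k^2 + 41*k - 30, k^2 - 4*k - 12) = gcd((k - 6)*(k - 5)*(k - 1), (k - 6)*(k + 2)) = k - 6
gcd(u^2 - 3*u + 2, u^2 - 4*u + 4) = u - 2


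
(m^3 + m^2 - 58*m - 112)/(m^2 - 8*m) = m + 9 + 14/m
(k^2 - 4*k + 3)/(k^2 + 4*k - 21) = (k - 1)/(k + 7)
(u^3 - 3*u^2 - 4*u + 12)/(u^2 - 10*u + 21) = (u^2 - 4)/(u - 7)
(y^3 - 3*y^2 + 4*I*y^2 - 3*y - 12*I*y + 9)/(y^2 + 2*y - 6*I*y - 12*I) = (y^3 + y^2*(-3 + 4*I) + y*(-3 - 12*I) + 9)/(y^2 + y*(2 - 6*I) - 12*I)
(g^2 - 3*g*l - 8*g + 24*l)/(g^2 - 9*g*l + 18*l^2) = (g - 8)/(g - 6*l)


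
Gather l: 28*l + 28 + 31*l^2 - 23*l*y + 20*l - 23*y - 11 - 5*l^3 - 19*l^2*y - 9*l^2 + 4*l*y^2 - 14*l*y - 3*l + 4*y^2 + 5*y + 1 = -5*l^3 + l^2*(22 - 19*y) + l*(4*y^2 - 37*y + 45) + 4*y^2 - 18*y + 18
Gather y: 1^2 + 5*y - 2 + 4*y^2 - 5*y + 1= 4*y^2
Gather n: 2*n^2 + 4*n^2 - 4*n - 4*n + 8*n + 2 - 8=6*n^2 - 6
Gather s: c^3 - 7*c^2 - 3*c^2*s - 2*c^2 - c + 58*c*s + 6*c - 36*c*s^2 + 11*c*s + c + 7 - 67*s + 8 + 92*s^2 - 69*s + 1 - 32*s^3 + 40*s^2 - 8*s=c^3 - 9*c^2 + 6*c - 32*s^3 + s^2*(132 - 36*c) + s*(-3*c^2 + 69*c - 144) + 16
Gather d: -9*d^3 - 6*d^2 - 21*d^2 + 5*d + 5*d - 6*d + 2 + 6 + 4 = -9*d^3 - 27*d^2 + 4*d + 12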